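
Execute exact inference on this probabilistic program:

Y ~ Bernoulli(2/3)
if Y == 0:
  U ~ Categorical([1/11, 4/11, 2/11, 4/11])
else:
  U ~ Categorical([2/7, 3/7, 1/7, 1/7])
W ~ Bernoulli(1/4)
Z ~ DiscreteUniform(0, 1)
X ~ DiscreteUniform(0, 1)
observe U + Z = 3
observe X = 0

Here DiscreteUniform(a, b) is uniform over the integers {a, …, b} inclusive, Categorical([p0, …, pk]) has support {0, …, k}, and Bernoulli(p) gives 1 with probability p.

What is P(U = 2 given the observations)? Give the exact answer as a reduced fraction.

Enumerate traces; 8 have nonzero weight after conditioning:
  (Y=0, U=2, W=0, Z=1, X=0) weight 1/88
  (Y=0, U=2, W=1, Z=1, X=0) weight 1/264
  (Y=0, U=3, W=0, Z=0, X=0) weight 1/44
  (Y=0, U=3, W=1, Z=0, X=0) weight 1/132
  (Y=1, U=2, W=0, Z=1, X=0) weight 1/56
  (Y=1, U=2, W=1, Z=1, X=0) weight 1/168
  (Y=1, U=3, W=0, Z=0, X=0) weight 1/56
  (Y=1, U=3, W=1, Z=0, X=0) weight 1/168
Group by U:
  weight(U=2) = 3/77
  weight(U=3) = 25/462
Total weight = 3/77 + 25/462 = 43/462
P(U=2 | obs) = 3/77 / 43/462 = 18/43
P(U=3 | obs) = 25/462 / 43/462 = 25/43

P(U = 2 | obs) = 18/43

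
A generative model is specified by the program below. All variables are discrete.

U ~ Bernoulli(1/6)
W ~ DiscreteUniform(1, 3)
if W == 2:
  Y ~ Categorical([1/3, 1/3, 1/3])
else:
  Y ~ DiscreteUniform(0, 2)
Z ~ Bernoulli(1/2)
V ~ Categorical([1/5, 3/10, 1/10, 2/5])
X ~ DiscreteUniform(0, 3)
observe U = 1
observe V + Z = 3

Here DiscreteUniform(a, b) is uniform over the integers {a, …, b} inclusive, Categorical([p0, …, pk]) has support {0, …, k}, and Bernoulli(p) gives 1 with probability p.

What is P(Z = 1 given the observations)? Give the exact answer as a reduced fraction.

Enumerate traces; 72 have nonzero weight after conditioning:
  (U=1, W=1, Y=0, Z=0, V=3, X=0) weight 1/1080
  (U=1, W=1, Y=0, Z=0, V=3, X=1) weight 1/1080
  (U=1, W=1, Y=0, Z=0, V=3, X=2) weight 1/1080
  (U=1, W=1, Y=0, Z=0, V=3, X=3) weight 1/1080
  (U=1, W=1, Y=0, Z=1, V=2, X=0) weight 1/4320
  (U=1, W=1, Y=0, Z=1, V=2, X=1) weight 1/4320
  (U=1, W=1, Y=0, Z=1, V=2, X=2) weight 1/4320
  (U=1, W=1, Y=0, Z=1, V=2, X=3) weight 1/4320
  … 64 more
Group by Z:
  weight(Z=0) = 1/30
  weight(Z=1) = 1/120
Total weight = 1/30 + 1/120 = 1/24
P(Z=0 | obs) = 1/30 / 1/24 = 4/5
P(Z=1 | obs) = 1/120 / 1/24 = 1/5

P(Z = 1 | obs) = 1/5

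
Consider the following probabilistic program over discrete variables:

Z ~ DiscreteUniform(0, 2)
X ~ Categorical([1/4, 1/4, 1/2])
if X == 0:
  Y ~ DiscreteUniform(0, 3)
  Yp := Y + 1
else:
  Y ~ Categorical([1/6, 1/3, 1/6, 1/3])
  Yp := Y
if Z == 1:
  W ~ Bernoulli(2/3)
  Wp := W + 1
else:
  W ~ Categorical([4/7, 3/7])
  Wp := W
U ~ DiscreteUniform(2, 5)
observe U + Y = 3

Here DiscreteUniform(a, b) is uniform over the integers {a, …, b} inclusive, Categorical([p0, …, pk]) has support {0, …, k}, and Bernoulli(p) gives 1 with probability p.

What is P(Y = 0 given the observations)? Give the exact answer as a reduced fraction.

P(Y = 0 | obs) = 3/8

Enumerate traces; 36 have nonzero weight after conditioning:
  (Z=0, X=0, Y=0, W=0, U=3) weight 1/336
  (Z=0, X=0, Y=0, W=1, U=3) weight 1/448
  (Z=0, X=0, Y=1, W=0, U=2) weight 1/336
  (Z=0, X=0, Y=1, W=1, U=2) weight 1/448
  (Z=0, X=1, Y=0, W=0, U=3) weight 1/504
  (Z=0, X=1, Y=0, W=1, U=3) weight 1/672
  (Z=0, X=1, Y=1, W=0, U=2) weight 1/252
  (Z=0, X=1, Y=1, W=1, U=2) weight 1/336
  … 28 more
Group by Y:
  weight(Y=0) = 3/64
  weight(Y=1) = 5/64
Total weight = 3/64 + 5/64 = 1/8
P(Y=0 | obs) = 3/64 / 1/8 = 3/8
P(Y=1 | obs) = 5/64 / 1/8 = 5/8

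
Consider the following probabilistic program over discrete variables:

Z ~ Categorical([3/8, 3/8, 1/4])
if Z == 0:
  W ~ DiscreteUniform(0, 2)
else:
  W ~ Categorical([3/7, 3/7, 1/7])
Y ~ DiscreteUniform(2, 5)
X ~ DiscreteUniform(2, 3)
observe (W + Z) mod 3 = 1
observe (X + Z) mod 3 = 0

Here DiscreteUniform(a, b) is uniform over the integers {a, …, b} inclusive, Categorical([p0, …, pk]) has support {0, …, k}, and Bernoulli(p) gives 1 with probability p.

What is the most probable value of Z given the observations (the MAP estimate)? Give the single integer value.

argmax_v P(Z = v | obs) = 1

Enumerate traces; 8 have nonzero weight after conditioning:
  (Z=0, W=1, Y=2, X=3) weight 1/64
  (Z=0, W=1, Y=3, X=3) weight 1/64
  (Z=0, W=1, Y=4, X=3) weight 1/64
  (Z=0, W=1, Y=5, X=3) weight 1/64
  (Z=1, W=0, Y=2, X=2) weight 9/448
  (Z=1, W=0, Y=3, X=2) weight 9/448
  (Z=1, W=0, Y=4, X=2) weight 9/448
  (Z=1, W=0, Y=5, X=2) weight 9/448
Group by Z:
  weight(Z=0) = 1/16
  weight(Z=1) = 9/112
Total weight = 1/16 + 9/112 = 1/7
P(Z=0 | obs) = 1/16 / 1/7 = 7/16
P(Z=1 | obs) = 9/112 / 1/7 = 9/16
argmax = 1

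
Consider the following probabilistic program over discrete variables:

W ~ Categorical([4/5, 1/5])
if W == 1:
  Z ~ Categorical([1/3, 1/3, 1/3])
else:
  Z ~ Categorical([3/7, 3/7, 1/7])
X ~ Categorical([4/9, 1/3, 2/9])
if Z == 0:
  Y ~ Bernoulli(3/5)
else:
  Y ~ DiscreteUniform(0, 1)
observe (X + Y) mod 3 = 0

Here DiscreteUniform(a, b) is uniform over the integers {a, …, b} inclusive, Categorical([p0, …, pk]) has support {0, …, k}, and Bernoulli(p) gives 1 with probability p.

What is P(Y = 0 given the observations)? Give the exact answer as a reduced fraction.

Enumerate traces; 12 have nonzero weight after conditioning:
  (W=0, Z=0, X=0, Y=0) weight 32/525
  (W=0, Z=0, X=2, Y=1) weight 8/175
  (W=0, Z=1, X=0, Y=0) weight 8/105
  (W=0, Z=1, X=2, Y=1) weight 4/105
  (W=0, Z=2, X=0, Y=0) weight 8/315
  (W=0, Z=2, X=2, Y=1) weight 4/315
  (W=1, Z=0, X=0, Y=0) weight 8/675
  (W=1, Z=0, X=2, Y=1) weight 2/225
  … 4 more
Group by Y:
  weight(Y=0) = 964/4725
  weight(Y=1) = 568/4725
Total weight = 964/4725 + 568/4725 = 1532/4725
P(Y=0 | obs) = 964/4725 / 1532/4725 = 241/383
P(Y=1 | obs) = 568/4725 / 1532/4725 = 142/383

P(Y = 0 | obs) = 241/383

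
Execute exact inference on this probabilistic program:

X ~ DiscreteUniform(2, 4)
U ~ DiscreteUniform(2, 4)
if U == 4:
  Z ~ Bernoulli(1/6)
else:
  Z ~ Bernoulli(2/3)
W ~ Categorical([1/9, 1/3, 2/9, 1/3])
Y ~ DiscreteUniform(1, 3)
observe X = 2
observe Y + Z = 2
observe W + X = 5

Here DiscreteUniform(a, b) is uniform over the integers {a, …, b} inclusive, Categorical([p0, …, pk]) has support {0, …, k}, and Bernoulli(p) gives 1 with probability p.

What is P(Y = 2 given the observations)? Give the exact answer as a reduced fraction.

P(Y = 2 | obs) = 1/2

Enumerate traces; 6 have nonzero weight after conditioning:
  (X=2, U=2, Z=0, W=3, Y=2) weight 1/243
  (X=2, U=2, Z=1, W=3, Y=1) weight 2/243
  (X=2, U=3, Z=0, W=3, Y=2) weight 1/243
  (X=2, U=3, Z=1, W=3, Y=1) weight 2/243
  (X=2, U=4, Z=0, W=3, Y=2) weight 5/486
  (X=2, U=4, Z=1, W=3, Y=1) weight 1/486
Group by Y:
  weight(Y=1) = 1/54
  weight(Y=2) = 1/54
Total weight = 1/54 + 1/54 = 1/27
P(Y=1 | obs) = 1/54 / 1/27 = 1/2
P(Y=2 | obs) = 1/54 / 1/27 = 1/2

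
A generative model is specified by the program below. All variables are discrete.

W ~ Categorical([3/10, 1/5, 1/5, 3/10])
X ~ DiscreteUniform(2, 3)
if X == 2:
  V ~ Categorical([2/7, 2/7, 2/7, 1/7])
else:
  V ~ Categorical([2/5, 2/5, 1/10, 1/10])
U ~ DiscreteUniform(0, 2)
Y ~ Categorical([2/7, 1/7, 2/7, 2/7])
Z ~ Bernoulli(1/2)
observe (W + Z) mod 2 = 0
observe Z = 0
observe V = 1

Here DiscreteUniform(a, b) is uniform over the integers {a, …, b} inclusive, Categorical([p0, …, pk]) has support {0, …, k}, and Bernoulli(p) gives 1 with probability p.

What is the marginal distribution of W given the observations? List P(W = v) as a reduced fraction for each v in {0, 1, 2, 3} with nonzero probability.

P(W=0) = 3/5, P(W=2) = 2/5

Enumerate traces; 48 have nonzero weight after conditioning:
  (W=0, X=2, V=1, U=0, Y=0, Z=0) weight 1/490
  (W=0, X=2, V=1, U=0, Y=1, Z=0) weight 1/980
  (W=0, X=2, V=1, U=0, Y=2, Z=0) weight 1/490
  (W=0, X=2, V=1, U=0, Y=3, Z=0) weight 1/490
  (W=0, X=2, V=1, U=1, Y=0, Z=0) weight 1/490
  (W=0, X=2, V=1, U=1, Y=1, Z=0) weight 1/980
  (W=0, X=2, V=1, U=1, Y=2, Z=0) weight 1/490
  (W=0, X=2, V=1, U=1, Y=3, Z=0) weight 1/490
  (W=2, X=2, V=1, U=0, Y=0, Z=0) weight 1/735
  … 39 more
Group by W:
  weight(W=0) = 9/175
  weight(W=2) = 6/175
Total weight = 9/175 + 6/175 = 3/35
P(W=0 | obs) = 9/175 / 3/35 = 3/5
P(W=2 | obs) = 6/175 / 3/35 = 2/5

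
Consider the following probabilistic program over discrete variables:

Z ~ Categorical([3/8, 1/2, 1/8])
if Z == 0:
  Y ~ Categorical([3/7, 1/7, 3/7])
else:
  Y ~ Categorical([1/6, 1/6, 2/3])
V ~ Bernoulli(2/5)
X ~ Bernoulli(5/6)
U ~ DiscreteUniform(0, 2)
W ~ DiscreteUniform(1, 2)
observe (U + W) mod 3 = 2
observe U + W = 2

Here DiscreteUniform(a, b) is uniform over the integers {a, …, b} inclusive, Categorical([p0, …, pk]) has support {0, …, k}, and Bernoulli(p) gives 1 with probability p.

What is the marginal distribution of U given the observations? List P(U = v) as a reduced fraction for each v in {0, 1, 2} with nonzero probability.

P(U=0) = 1/2, P(U=1) = 1/2

Enumerate traces; 72 have nonzero weight after conditioning:
  (Z=0, Y=0, V=0, X=0, U=0, W=2) weight 3/1120
  (Z=0, Y=0, V=0, X=0, U=1, W=1) weight 3/1120
  (Z=0, Y=0, V=0, X=1, U=0, W=2) weight 3/224
  (Z=0, Y=0, V=0, X=1, U=1, W=1) weight 3/224
  (Z=0, Y=0, V=1, X=0, U=0, W=2) weight 1/560
  (Z=0, Y=0, V=1, X=0, U=1, W=1) weight 1/560
  (Z=0, Y=0, V=1, X=1, U=0, W=2) weight 1/112
  (Z=0, Y=0, V=1, X=1, U=1, W=1) weight 1/112
  … 64 more
Group by U:
  weight(U=0) = 1/6
  weight(U=1) = 1/6
Total weight = 1/6 + 1/6 = 1/3
P(U=0 | obs) = 1/6 / 1/3 = 1/2
P(U=1 | obs) = 1/6 / 1/3 = 1/2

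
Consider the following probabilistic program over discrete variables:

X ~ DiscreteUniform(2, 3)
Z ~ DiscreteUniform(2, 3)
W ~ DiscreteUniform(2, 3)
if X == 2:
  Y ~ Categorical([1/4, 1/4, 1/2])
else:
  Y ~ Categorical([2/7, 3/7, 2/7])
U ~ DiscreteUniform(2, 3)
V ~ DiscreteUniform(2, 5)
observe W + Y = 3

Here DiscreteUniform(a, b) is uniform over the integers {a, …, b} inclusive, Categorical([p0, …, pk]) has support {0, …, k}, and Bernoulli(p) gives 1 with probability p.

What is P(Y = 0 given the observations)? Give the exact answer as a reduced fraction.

Enumerate traces; 64 have nonzero weight after conditioning:
  (X=2, Z=2, W=2, Y=1, U=2, V=2) weight 1/256
  (X=2, Z=2, W=2, Y=1, U=2, V=3) weight 1/256
  (X=2, Z=2, W=2, Y=1, U=2, V=4) weight 1/256
  (X=2, Z=2, W=2, Y=1, U=2, V=5) weight 1/256
  (X=2, Z=2, W=2, Y=1, U=3, V=2) weight 1/256
  (X=2, Z=2, W=2, Y=1, U=3, V=3) weight 1/256
  (X=2, Z=2, W=2, Y=1, U=3, V=4) weight 1/256
  (X=2, Z=2, W=2, Y=1, U=3, V=5) weight 1/256
  (X=2, Z=2, W=3, Y=0, U=2, V=2) weight 1/256
  … 55 more
Group by Y:
  weight(Y=0) = 15/112
  weight(Y=1) = 19/112
Total weight = 15/112 + 19/112 = 17/56
P(Y=0 | obs) = 15/112 / 17/56 = 15/34
P(Y=1 | obs) = 19/112 / 17/56 = 19/34

P(Y = 0 | obs) = 15/34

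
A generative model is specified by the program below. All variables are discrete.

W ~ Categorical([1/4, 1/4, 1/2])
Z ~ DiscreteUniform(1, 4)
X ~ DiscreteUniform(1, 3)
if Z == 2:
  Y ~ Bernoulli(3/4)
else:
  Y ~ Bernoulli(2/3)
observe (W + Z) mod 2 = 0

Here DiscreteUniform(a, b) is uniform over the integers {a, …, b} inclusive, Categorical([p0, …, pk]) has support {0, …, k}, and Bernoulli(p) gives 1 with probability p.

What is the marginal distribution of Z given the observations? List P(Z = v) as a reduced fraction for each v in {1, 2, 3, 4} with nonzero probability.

Enumerate traces; 36 have nonzero weight after conditioning:
  (W=0, Z=2, X=1, Y=0) weight 1/192
  (W=0, Z=2, X=1, Y=1) weight 1/64
  (W=0, Z=2, X=2, Y=0) weight 1/192
  (W=0, Z=2, X=2, Y=1) weight 1/64
  (W=0, Z=2, X=3, Y=0) weight 1/192
  (W=0, Z=2, X=3, Y=1) weight 1/64
  (W=0, Z=4, X=1, Y=0) weight 1/144
  (W=0, Z=4, X=1, Y=1) weight 1/72
  (W=1, Z=1, X=1, Y=0) weight 1/144
  (W=1, Z=3, X=1, Y=0) weight 1/144
  … 26 more
Group by Z:
  weight(Z=1) = 1/16
  weight(Z=2) = 3/16
  weight(Z=3) = 1/16
  weight(Z=4) = 3/16
Total weight = 1/16 + 3/16 + 1/16 + 3/16 = 1/2
P(Z=1 | obs) = 1/16 / 1/2 = 1/8
P(Z=2 | obs) = 3/16 / 1/2 = 3/8
P(Z=3 | obs) = 1/16 / 1/2 = 1/8
P(Z=4 | obs) = 3/16 / 1/2 = 3/8

P(Z=1) = 1/8, P(Z=2) = 3/8, P(Z=3) = 1/8, P(Z=4) = 3/8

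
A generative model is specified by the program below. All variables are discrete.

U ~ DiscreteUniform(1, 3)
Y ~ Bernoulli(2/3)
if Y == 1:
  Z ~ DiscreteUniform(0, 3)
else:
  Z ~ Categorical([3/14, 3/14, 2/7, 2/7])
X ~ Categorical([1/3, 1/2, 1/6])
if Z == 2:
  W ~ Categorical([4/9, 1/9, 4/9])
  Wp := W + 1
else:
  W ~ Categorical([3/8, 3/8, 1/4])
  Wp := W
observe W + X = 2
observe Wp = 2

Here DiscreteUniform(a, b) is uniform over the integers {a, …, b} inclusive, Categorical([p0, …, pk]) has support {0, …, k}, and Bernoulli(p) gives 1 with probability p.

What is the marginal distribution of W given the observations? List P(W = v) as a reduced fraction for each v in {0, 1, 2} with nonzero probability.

Enumerate traces; 24 have nonzero weight after conditioning:
  (U=1, Y=0, Z=0, X=0, W=2) weight 1/504
  (U=1, Y=0, Z=1, X=0, W=2) weight 1/504
  (U=1, Y=0, Z=2, X=1, W=1) weight 1/567
  (U=1, Y=0, Z=3, X=0, W=2) weight 1/378
  (U=1, Y=1, Z=0, X=0, W=2) weight 1/216
  (U=1, Y=1, Z=1, X=0, W=2) weight 1/216
  (U=1, Y=1, Z=2, X=1, W=1) weight 1/324
  (U=1, Y=1, Z=3, X=0, W=2) weight 1/216
  … 16 more
Group by W:
  weight(W=1) = 11/756
  weight(W=2) = 31/504
Total weight = 11/756 + 31/504 = 115/1512
P(W=1 | obs) = 11/756 / 115/1512 = 22/115
P(W=2 | obs) = 31/504 / 115/1512 = 93/115

P(W=1) = 22/115, P(W=2) = 93/115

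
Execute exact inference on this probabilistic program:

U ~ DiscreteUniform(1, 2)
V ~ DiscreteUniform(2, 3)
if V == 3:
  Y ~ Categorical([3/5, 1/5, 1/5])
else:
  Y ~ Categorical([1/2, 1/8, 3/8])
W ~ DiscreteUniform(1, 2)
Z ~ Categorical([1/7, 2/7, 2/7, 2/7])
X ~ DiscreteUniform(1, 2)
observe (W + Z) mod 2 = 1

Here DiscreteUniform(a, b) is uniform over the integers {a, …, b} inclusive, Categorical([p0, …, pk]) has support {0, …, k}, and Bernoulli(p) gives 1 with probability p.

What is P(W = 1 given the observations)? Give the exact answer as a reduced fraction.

Enumerate traces; 96 have nonzero weight after conditioning:
  (U=1, V=2, Y=0, W=1, Z=0, X=1) weight 1/224
  (U=1, V=2, Y=0, W=1, Z=0, X=2) weight 1/224
  (U=1, V=2, Y=0, W=1, Z=2, X=1) weight 1/112
  (U=1, V=2, Y=0, W=1, Z=2, X=2) weight 1/112
  (U=1, V=2, Y=0, W=2, Z=1, X=1) weight 1/112
  (U=1, V=2, Y=0, W=2, Z=1, X=2) weight 1/112
  (U=1, V=2, Y=0, W=2, Z=3, X=1) weight 1/112
  (U=1, V=2, Y=0, W=2, Z=3, X=2) weight 1/112
  … 88 more
Group by W:
  weight(W=1) = 3/14
  weight(W=2) = 2/7
Total weight = 3/14 + 2/7 = 1/2
P(W=1 | obs) = 3/14 / 1/2 = 3/7
P(W=2 | obs) = 2/7 / 1/2 = 4/7

P(W = 1 | obs) = 3/7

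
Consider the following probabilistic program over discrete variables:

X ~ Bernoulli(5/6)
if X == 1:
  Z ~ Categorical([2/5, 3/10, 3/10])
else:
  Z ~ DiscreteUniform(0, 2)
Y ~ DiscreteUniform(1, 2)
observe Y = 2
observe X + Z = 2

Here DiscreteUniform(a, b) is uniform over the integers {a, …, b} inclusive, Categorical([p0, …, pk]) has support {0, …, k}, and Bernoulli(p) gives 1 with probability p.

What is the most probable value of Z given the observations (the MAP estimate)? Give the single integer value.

Enumerate traces; 2 have nonzero weight after conditioning:
  (X=0, Z=2, Y=2) weight 1/36
  (X=1, Z=1, Y=2) weight 1/8
Group by Z:
  weight(Z=1) = 1/8
  weight(Z=2) = 1/36
Total weight = 1/8 + 1/36 = 11/72
P(Z=1 | obs) = 1/8 / 11/72 = 9/11
P(Z=2 | obs) = 1/36 / 11/72 = 2/11
argmax = 1

argmax_v P(Z = v | obs) = 1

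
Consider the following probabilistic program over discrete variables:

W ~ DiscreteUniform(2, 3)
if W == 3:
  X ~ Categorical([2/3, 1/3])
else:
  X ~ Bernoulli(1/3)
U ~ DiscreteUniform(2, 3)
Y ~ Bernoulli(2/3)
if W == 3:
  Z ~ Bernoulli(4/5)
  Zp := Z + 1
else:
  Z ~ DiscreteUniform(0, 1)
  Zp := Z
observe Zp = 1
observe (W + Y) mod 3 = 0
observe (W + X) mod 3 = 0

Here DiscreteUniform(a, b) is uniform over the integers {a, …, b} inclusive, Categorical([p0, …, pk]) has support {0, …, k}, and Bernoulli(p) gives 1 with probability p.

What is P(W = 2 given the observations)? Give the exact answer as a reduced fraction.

Enumerate traces; 4 have nonzero weight after conditioning:
  (W=2, X=1, U=2, Y=1, Z=1) weight 1/36
  (W=2, X=1, U=3, Y=1, Z=1) weight 1/36
  (W=3, X=0, U=2, Y=0, Z=0) weight 1/90
  (W=3, X=0, U=3, Y=0, Z=0) weight 1/90
Group by W:
  weight(W=2) = 1/18
  weight(W=3) = 1/45
Total weight = 1/18 + 1/45 = 7/90
P(W=2 | obs) = 1/18 / 7/90 = 5/7
P(W=3 | obs) = 1/45 / 7/90 = 2/7

P(W = 2 | obs) = 5/7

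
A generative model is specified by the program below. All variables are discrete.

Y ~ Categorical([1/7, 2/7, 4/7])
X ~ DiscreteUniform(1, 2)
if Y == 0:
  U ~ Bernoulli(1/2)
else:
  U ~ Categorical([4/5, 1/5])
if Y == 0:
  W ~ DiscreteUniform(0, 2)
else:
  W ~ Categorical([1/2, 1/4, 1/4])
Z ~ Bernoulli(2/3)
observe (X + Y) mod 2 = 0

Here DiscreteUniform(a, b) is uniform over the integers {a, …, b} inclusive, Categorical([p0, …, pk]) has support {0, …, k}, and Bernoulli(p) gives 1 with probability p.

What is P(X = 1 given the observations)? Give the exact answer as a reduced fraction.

P(X = 1 | obs) = 2/7

Enumerate traces; 36 have nonzero weight after conditioning:
  (Y=0, X=2, U=0, W=0, Z=0) weight 1/252
  (Y=0, X=2, U=0, W=0, Z=1) weight 1/126
  (Y=0, X=2, U=0, W=1, Z=0) weight 1/252
  (Y=0, X=2, U=0, W=1, Z=1) weight 1/126
  (Y=0, X=2, U=0, W=2, Z=0) weight 1/252
  (Y=0, X=2, U=0, W=2, Z=1) weight 1/126
  (Y=0, X=2, U=1, W=0, Z=0) weight 1/252
  (Y=0, X=2, U=1, W=0, Z=1) weight 1/126
  (Y=1, X=1, U=0, W=0, Z=0) weight 2/105
  … 27 more
Group by X:
  weight(X=1) = 1/7
  weight(X=2) = 5/14
Total weight = 1/7 + 5/14 = 1/2
P(X=1 | obs) = 1/7 / 1/2 = 2/7
P(X=2 | obs) = 5/14 / 1/2 = 5/7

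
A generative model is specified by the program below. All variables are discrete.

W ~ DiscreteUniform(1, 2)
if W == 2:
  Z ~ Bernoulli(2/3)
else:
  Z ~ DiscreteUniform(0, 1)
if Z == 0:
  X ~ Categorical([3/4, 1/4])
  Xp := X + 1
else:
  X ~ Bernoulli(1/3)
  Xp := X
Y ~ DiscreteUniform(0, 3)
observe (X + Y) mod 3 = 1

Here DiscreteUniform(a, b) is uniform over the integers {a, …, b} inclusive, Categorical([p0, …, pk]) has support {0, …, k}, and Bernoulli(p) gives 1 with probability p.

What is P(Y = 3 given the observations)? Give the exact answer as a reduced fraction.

Enumerate traces; 12 have nonzero weight after conditioning:
  (W=1, Z=0, X=0, Y=1) weight 3/64
  (W=1, Z=0, X=1, Y=0) weight 1/64
  (W=1, Z=0, X=1, Y=3) weight 1/64
  (W=1, Z=1, X=0, Y=1) weight 1/24
  (W=1, Z=1, X=1, Y=0) weight 1/48
  (W=1, Z=1, X=1, Y=3) weight 1/48
  (W=2, Z=0, X=0, Y=1) weight 1/32
  (W=2, Z=0, X=1, Y=0) weight 1/96
  … 4 more
Group by Y:
  weight(Y=0) = 43/576
  weight(Y=1) = 101/576
  weight(Y=3) = 43/576
Total weight = 43/576 + 101/576 + 43/576 = 187/576
P(Y=0 | obs) = 43/576 / 187/576 = 43/187
P(Y=1 | obs) = 101/576 / 187/576 = 101/187
P(Y=3 | obs) = 43/576 / 187/576 = 43/187

P(Y = 3 | obs) = 43/187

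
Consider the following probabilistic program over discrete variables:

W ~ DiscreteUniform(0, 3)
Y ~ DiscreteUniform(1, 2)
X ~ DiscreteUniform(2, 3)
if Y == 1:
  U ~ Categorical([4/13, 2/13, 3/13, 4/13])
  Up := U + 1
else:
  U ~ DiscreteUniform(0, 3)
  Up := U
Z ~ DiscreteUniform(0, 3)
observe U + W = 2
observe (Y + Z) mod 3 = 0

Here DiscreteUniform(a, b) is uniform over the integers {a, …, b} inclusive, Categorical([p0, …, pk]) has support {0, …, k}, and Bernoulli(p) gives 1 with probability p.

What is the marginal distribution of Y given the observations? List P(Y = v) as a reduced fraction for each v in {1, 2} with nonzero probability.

P(Y=1) = 12/25, P(Y=2) = 13/25

Enumerate traces; 12 have nonzero weight after conditioning:
  (W=0, Y=1, X=2, U=2, Z=2) weight 3/832
  (W=0, Y=1, X=3, U=2, Z=2) weight 3/832
  (W=0, Y=2, X=2, U=2, Z=1) weight 1/256
  (W=0, Y=2, X=3, U=2, Z=1) weight 1/256
  (W=1, Y=1, X=2, U=1, Z=2) weight 1/416
  (W=1, Y=1, X=3, U=1, Z=2) weight 1/416
  (W=1, Y=2, X=2, U=1, Z=1) weight 1/256
  (W=1, Y=2, X=3, U=1, Z=1) weight 1/256
  … 4 more
Group by Y:
  weight(Y=1) = 9/416
  weight(Y=2) = 3/128
Total weight = 9/416 + 3/128 = 75/1664
P(Y=1 | obs) = 9/416 / 75/1664 = 12/25
P(Y=2 | obs) = 3/128 / 75/1664 = 13/25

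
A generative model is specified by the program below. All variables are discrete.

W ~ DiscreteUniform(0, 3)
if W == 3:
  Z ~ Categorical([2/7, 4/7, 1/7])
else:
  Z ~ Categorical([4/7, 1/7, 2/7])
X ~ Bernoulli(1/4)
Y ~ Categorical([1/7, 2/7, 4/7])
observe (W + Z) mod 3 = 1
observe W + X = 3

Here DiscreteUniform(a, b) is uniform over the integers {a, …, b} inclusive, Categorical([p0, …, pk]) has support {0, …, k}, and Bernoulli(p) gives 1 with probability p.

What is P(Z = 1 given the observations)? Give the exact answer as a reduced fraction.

P(Z = 1 | obs) = 6/7

Enumerate traces; 6 have nonzero weight after conditioning:
  (W=2, Z=2, X=1, Y=0) weight 1/392
  (W=2, Z=2, X=1, Y=1) weight 1/196
  (W=2, Z=2, X=1, Y=2) weight 1/98
  (W=3, Z=1, X=0, Y=0) weight 3/196
  (W=3, Z=1, X=0, Y=1) weight 3/98
  (W=3, Z=1, X=0, Y=2) weight 3/49
Group by Z:
  weight(Z=1) = 3/28
  weight(Z=2) = 1/56
Total weight = 3/28 + 1/56 = 1/8
P(Z=1 | obs) = 3/28 / 1/8 = 6/7
P(Z=2 | obs) = 1/56 / 1/8 = 1/7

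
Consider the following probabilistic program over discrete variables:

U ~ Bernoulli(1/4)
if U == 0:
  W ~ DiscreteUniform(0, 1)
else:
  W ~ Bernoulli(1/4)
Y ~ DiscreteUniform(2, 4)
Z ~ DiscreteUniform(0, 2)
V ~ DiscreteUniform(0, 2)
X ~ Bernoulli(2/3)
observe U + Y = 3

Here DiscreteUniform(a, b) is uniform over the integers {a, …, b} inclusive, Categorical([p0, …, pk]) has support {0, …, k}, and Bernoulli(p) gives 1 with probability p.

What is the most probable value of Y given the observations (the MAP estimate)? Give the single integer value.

Enumerate traces; 72 have nonzero weight after conditioning:
  (U=0, W=0, Y=3, Z=0, V=0, X=0) weight 1/216
  (U=0, W=0, Y=3, Z=0, V=0, X=1) weight 1/108
  (U=0, W=0, Y=3, Z=0, V=1, X=0) weight 1/216
  (U=0, W=0, Y=3, Z=0, V=1, X=1) weight 1/108
  (U=0, W=0, Y=3, Z=0, V=2, X=0) weight 1/216
  (U=0, W=0, Y=3, Z=0, V=2, X=1) weight 1/108
  (U=0, W=0, Y=3, Z=1, V=0, X=0) weight 1/216
  (U=0, W=0, Y=3, Z=1, V=0, X=1) weight 1/108
  (U=1, W=0, Y=2, Z=0, V=0, X=0) weight 1/432
  … 63 more
Group by Y:
  weight(Y=2) = 1/12
  weight(Y=3) = 1/4
Total weight = 1/12 + 1/4 = 1/3
P(Y=2 | obs) = 1/12 / 1/3 = 1/4
P(Y=3 | obs) = 1/4 / 1/3 = 3/4
argmax = 3

argmax_v P(Y = v | obs) = 3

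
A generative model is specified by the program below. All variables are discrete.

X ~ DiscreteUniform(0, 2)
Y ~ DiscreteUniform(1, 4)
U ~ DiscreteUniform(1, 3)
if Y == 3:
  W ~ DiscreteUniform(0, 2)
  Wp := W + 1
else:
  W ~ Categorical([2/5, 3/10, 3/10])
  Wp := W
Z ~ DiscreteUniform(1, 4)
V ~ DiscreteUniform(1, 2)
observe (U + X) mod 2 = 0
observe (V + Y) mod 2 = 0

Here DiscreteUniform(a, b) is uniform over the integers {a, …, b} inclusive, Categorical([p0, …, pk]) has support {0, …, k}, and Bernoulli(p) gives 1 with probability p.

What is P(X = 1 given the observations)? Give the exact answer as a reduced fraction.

P(X = 1 | obs) = 1/2

Enumerate traces; 192 have nonzero weight after conditioning:
  (X=0, Y=1, U=2, W=0, Z=1, V=1) weight 1/720
  (X=0, Y=1, U=2, W=0, Z=2, V=1) weight 1/720
  (X=0, Y=1, U=2, W=0, Z=3, V=1) weight 1/720
  (X=0, Y=1, U=2, W=0, Z=4, V=1) weight 1/720
  (X=0, Y=1, U=2, W=1, Z=1, V=1) weight 1/960
  (X=0, Y=1, U=2, W=1, Z=2, V=1) weight 1/960
  (X=0, Y=1, U=2, W=1, Z=3, V=1) weight 1/960
  (X=0, Y=1, U=2, W=1, Z=4, V=1) weight 1/960
  (X=1, Y=1, U=1, W=0, Z=1, V=1) weight 1/720
  (X=2, Y=1, U=2, W=0, Z=1, V=1) weight 1/720
  … 182 more
Group by X:
  weight(X=0) = 1/18
  weight(X=1) = 1/9
  weight(X=2) = 1/18
Total weight = 1/18 + 1/9 + 1/18 = 2/9
P(X=0 | obs) = 1/18 / 2/9 = 1/4
P(X=1 | obs) = 1/9 / 2/9 = 1/2
P(X=2 | obs) = 1/18 / 2/9 = 1/4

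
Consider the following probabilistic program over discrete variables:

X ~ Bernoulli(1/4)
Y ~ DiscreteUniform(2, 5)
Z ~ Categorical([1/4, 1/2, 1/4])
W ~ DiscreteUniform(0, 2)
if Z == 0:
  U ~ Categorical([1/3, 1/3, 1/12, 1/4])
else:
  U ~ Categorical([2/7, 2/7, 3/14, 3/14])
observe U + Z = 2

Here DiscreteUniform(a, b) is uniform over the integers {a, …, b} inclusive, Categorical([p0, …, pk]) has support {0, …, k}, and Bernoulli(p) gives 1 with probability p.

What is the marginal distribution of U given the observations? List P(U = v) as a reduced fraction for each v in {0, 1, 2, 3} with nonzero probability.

Enumerate traces; 72 have nonzero weight after conditioning:
  (X=0, Y=2, Z=0, W=0, U=2) weight 1/768
  (X=0, Y=2, Z=0, W=1, U=2) weight 1/768
  (X=0, Y=2, Z=0, W=2, U=2) weight 1/768
  (X=0, Y=2, Z=1, W=0, U=1) weight 1/112
  (X=0, Y=2, Z=1, W=1, U=1) weight 1/112
  (X=0, Y=2, Z=1, W=2, U=1) weight 1/112
  (X=0, Y=2, Z=2, W=0, U=0) weight 1/224
  (X=0, Y=2, Z=2, W=1, U=0) weight 1/224
  … 64 more
Group by U:
  weight(U=0) = 1/14
  weight(U=1) = 1/7
  weight(U=2) = 1/48
Total weight = 1/14 + 1/7 + 1/48 = 79/336
P(U=0 | obs) = 1/14 / 79/336 = 24/79
P(U=1 | obs) = 1/7 / 79/336 = 48/79
P(U=2 | obs) = 1/48 / 79/336 = 7/79

P(U=0) = 24/79, P(U=1) = 48/79, P(U=2) = 7/79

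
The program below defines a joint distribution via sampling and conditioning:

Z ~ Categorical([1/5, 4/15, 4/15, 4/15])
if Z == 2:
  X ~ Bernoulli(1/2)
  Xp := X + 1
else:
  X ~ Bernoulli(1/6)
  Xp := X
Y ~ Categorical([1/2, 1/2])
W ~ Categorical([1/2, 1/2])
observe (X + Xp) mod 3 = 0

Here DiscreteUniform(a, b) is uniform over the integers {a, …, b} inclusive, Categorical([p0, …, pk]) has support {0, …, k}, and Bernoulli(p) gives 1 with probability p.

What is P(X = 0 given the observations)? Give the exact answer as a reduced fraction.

P(X = 0 | obs) = 55/67

Enumerate traces; 16 have nonzero weight after conditioning:
  (Z=0, X=0, Y=0, W=0) weight 1/24
  (Z=0, X=0, Y=0, W=1) weight 1/24
  (Z=0, X=0, Y=1, W=0) weight 1/24
  (Z=0, X=0, Y=1, W=1) weight 1/24
  (Z=1, X=0, Y=0, W=0) weight 1/18
  (Z=1, X=0, Y=0, W=1) weight 1/18
  (Z=1, X=0, Y=1, W=0) weight 1/18
  (Z=1, X=0, Y=1, W=1) weight 1/18
  (Z=2, X=1, Y=0, W=0) weight 1/30
  … 7 more
Group by X:
  weight(X=0) = 11/18
  weight(X=1) = 2/15
Total weight = 11/18 + 2/15 = 67/90
P(X=0 | obs) = 11/18 / 67/90 = 55/67
P(X=1 | obs) = 2/15 / 67/90 = 12/67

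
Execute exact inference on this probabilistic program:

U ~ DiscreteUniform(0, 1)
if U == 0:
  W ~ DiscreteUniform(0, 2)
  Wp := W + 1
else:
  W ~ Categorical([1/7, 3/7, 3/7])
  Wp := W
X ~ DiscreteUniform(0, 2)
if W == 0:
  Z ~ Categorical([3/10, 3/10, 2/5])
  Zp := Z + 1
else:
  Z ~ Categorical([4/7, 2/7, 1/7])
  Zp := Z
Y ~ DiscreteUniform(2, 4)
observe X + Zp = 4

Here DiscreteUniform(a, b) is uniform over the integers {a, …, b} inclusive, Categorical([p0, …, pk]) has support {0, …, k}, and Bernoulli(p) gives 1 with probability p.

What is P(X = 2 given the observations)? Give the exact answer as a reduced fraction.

P(X = 2 | obs) = 53/81

Enumerate traces; 24 have nonzero weight after conditioning:
  (U=0, W=0, X=1, Z=2, Y=2) weight 1/135
  (U=0, W=0, X=1, Z=2, Y=3) weight 1/135
  (U=0, W=0, X=1, Z=2, Y=4) weight 1/135
  (U=0, W=0, X=2, Z=1, Y=2) weight 1/180
  (U=0, W=0, X=2, Z=1, Y=3) weight 1/180
  (U=0, W=0, X=2, Z=1, Y=4) weight 1/180
  (U=0, W=1, X=2, Z=2, Y=2) weight 1/378
  (U=0, W=1, X=2, Z=2, Y=3) weight 1/378
  … 16 more
Group by X:
  weight(X=1) = 2/63
  weight(X=2) = 53/882
Total weight = 2/63 + 53/882 = 9/98
P(X=1 | obs) = 2/63 / 9/98 = 28/81
P(X=2 | obs) = 53/882 / 9/98 = 53/81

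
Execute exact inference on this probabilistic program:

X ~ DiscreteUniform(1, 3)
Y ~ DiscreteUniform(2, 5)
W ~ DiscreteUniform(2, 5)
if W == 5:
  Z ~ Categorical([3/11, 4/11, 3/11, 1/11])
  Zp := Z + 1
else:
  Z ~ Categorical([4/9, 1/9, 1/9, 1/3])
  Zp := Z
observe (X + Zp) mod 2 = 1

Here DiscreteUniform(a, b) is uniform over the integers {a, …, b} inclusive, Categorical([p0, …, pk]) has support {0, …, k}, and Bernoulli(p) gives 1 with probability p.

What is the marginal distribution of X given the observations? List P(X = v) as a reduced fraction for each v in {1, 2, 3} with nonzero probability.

P(X=1) = 35/101, P(X=2) = 31/101, P(X=3) = 35/101

Enumerate traces; 96 have nonzero weight after conditioning:
  (X=1, Y=2, W=2, Z=0) weight 1/108
  (X=1, Y=2, W=2, Z=2) weight 1/432
  (X=1, Y=2, W=3, Z=0) weight 1/108
  (X=1, Y=2, W=3, Z=2) weight 1/432
  (X=1, Y=2, W=4, Z=0) weight 1/108
  (X=1, Y=2, W=4, Z=2) weight 1/432
  (X=1, Y=2, W=5, Z=1) weight 1/132
  (X=1, Y=2, W=5, Z=3) weight 1/528
  (X=2, Y=2, W=2, Z=1) weight 1/432
  (X=3, Y=2, W=2, Z=0) weight 1/108
  … 86 more
Group by X:
  weight(X=1) = 35/198
  weight(X=2) = 31/198
  weight(X=3) = 35/198
Total weight = 35/198 + 31/198 + 35/198 = 101/198
P(X=1 | obs) = 35/198 / 101/198 = 35/101
P(X=2 | obs) = 31/198 / 101/198 = 31/101
P(X=3 | obs) = 35/198 / 101/198 = 35/101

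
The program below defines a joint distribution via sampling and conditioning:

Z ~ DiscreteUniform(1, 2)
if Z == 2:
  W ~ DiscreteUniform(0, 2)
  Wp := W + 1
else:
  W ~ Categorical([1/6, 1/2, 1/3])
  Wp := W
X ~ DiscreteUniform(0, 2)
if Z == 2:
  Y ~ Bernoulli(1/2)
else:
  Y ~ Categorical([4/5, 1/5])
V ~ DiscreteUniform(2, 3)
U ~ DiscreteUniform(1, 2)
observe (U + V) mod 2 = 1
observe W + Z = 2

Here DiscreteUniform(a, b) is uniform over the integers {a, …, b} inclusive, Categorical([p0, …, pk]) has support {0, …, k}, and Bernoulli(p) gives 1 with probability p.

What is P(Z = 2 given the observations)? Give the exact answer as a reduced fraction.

Enumerate traces; 24 have nonzero weight after conditioning:
  (Z=1, W=1, X=0, Y=0, V=2, U=1) weight 1/60
  (Z=1, W=1, X=0, Y=0, V=3, U=2) weight 1/60
  (Z=1, W=1, X=0, Y=1, V=2, U=1) weight 1/240
  (Z=1, W=1, X=0, Y=1, V=3, U=2) weight 1/240
  (Z=1, W=1, X=1, Y=0, V=2, U=1) weight 1/60
  (Z=1, W=1, X=1, Y=0, V=3, U=2) weight 1/60
  (Z=1, W=1, X=1, Y=1, V=2, U=1) weight 1/240
  (Z=1, W=1, X=1, Y=1, V=3, U=2) weight 1/240
  (Z=2, W=0, X=0, Y=0, V=2, U=1) weight 1/144
  … 15 more
Group by Z:
  weight(Z=1) = 1/8
  weight(Z=2) = 1/12
Total weight = 1/8 + 1/12 = 5/24
P(Z=1 | obs) = 1/8 / 5/24 = 3/5
P(Z=2 | obs) = 1/12 / 5/24 = 2/5

P(Z = 2 | obs) = 2/5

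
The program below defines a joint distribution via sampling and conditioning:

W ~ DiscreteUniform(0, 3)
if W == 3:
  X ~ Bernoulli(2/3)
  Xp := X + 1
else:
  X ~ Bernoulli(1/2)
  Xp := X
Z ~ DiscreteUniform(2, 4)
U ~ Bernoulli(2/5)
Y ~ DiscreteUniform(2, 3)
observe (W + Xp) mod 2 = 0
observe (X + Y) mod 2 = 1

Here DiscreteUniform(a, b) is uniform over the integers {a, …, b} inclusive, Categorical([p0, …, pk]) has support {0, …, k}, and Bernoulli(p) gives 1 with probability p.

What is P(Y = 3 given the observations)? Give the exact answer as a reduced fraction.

Enumerate traces; 24 have nonzero weight after conditioning:
  (W=0, X=0, Z=2, U=0, Y=3) weight 1/80
  (W=0, X=0, Z=2, U=1, Y=3) weight 1/120
  (W=0, X=0, Z=3, U=0, Y=3) weight 1/80
  (W=0, X=0, Z=3, U=1, Y=3) weight 1/120
  (W=0, X=0, Z=4, U=0, Y=3) weight 1/80
  (W=0, X=0, Z=4, U=1, Y=3) weight 1/120
  (W=1, X=1, Z=2, U=0, Y=2) weight 1/80
  (W=1, X=1, Z=2, U=1, Y=2) weight 1/120
  … 16 more
Group by Y:
  weight(Y=2) = 1/16
  weight(Y=3) = 1/6
Total weight = 1/16 + 1/6 = 11/48
P(Y=2 | obs) = 1/16 / 11/48 = 3/11
P(Y=3 | obs) = 1/6 / 11/48 = 8/11

P(Y = 3 | obs) = 8/11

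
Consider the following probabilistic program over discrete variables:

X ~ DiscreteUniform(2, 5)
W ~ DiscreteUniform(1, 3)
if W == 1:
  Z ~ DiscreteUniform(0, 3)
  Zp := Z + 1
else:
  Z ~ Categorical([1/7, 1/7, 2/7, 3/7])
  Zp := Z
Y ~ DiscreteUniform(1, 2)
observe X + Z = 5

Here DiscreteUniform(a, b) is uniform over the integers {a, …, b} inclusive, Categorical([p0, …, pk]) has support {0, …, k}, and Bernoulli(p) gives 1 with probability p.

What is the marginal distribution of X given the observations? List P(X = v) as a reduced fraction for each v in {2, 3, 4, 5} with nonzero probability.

P(X=2) = 31/84, P(X=3) = 23/84, P(X=4) = 5/28, P(X=5) = 5/28

Enumerate traces; 24 have nonzero weight after conditioning:
  (X=2, W=1, Z=3, Y=1) weight 1/96
  (X=2, W=1, Z=3, Y=2) weight 1/96
  (X=2, W=2, Z=3, Y=1) weight 1/56
  (X=2, W=2, Z=3, Y=2) weight 1/56
  (X=2, W=3, Z=3, Y=1) weight 1/56
  (X=2, W=3, Z=3, Y=2) weight 1/56
  (X=3, W=1, Z=2, Y=1) weight 1/96
  (X=3, W=1, Z=2, Y=2) weight 1/96
  (X=4, W=1, Z=1, Y=1) weight 1/96
  (X=5, W=1, Z=0, Y=1) weight 1/96
  … 14 more
Group by X:
  weight(X=2) = 31/336
  weight(X=3) = 23/336
  weight(X=4) = 5/112
  weight(X=5) = 5/112
Total weight = 31/336 + 23/336 + 5/112 + 5/112 = 1/4
P(X=2 | obs) = 31/336 / 1/4 = 31/84
P(X=3 | obs) = 23/336 / 1/4 = 23/84
P(X=4 | obs) = 5/112 / 1/4 = 5/28
P(X=5 | obs) = 5/112 / 1/4 = 5/28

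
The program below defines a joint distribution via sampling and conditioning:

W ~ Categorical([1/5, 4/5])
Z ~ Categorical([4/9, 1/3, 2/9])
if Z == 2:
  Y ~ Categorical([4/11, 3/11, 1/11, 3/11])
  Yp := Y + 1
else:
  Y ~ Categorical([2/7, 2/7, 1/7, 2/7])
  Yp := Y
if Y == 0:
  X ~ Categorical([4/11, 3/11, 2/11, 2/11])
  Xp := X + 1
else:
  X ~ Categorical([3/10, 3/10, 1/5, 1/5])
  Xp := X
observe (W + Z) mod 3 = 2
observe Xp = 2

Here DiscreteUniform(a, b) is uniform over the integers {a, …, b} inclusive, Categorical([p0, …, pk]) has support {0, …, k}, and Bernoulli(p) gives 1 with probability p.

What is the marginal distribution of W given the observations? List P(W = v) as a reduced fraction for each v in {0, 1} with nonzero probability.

Enumerate traces; 8 have nonzero weight after conditioning:
  (W=0, Z=2, Y=0, X=1) weight 8/1815
  (W=0, Z=2, Y=1, X=2) weight 2/825
  (W=0, Z=2, Y=2, X=2) weight 2/2475
  (W=0, Z=2, Y=3, X=2) weight 2/825
  (W=1, Z=1, Y=0, X=1) weight 8/385
  (W=1, Z=1, Y=1, X=2) weight 8/525
  (W=1, Z=1, Y=2, X=2) weight 4/525
  (W=1, Z=1, Y=3, X=2) weight 8/525
Group by W:
  weight(W=0) = 274/27225
  weight(W=1) = 68/1155
Total weight = 274/27225 + 68/1155 = 13138/190575
P(W=0 | obs) = 274/27225 / 13138/190575 = 959/6569
P(W=1 | obs) = 68/1155 / 13138/190575 = 5610/6569

P(W=0) = 959/6569, P(W=1) = 5610/6569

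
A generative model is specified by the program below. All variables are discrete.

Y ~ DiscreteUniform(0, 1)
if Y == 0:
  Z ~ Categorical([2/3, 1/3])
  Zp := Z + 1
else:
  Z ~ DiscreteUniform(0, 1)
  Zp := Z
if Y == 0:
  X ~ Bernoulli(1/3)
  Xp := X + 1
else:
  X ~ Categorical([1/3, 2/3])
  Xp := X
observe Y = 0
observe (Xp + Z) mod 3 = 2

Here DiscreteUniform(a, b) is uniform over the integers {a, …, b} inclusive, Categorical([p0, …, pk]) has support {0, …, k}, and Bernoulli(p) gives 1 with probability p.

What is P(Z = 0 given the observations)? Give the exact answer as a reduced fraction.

Enumerate traces; 2 have nonzero weight after conditioning:
  (Y=0, Z=0, X=1) weight 1/9
  (Y=0, Z=1, X=0) weight 1/9
Group by Z:
  weight(Z=0) = 1/9
  weight(Z=1) = 1/9
Total weight = 1/9 + 1/9 = 2/9
P(Z=0 | obs) = 1/9 / 2/9 = 1/2
P(Z=1 | obs) = 1/9 / 2/9 = 1/2

P(Z = 0 | obs) = 1/2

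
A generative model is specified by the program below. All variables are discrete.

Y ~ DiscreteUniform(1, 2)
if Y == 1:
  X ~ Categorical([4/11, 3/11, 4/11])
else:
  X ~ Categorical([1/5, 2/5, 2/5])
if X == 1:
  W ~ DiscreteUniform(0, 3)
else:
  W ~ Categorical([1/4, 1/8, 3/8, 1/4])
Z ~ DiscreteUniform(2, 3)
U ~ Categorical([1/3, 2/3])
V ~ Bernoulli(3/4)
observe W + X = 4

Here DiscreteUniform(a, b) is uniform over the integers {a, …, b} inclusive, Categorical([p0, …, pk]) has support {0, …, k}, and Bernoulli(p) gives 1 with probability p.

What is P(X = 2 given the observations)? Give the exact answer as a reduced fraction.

P(X = 2 | obs) = 63/100

Enumerate traces; 32 have nonzero weight after conditioning:
  (Y=1, X=1, W=3, Z=2, U=0, V=0) weight 1/704
  (Y=1, X=1, W=3, Z=2, U=0, V=1) weight 3/704
  (Y=1, X=1, W=3, Z=2, U=1, V=0) weight 1/352
  (Y=1, X=1, W=3, Z=2, U=1, V=1) weight 3/352
  (Y=1, X=1, W=3, Z=3, U=0, V=0) weight 1/704
  (Y=1, X=1, W=3, Z=3, U=0, V=1) weight 3/704
  (Y=1, X=1, W=3, Z=3, U=1, V=0) weight 1/352
  (Y=1, X=1, W=3, Z=3, U=1, V=1) weight 3/352
  (Y=1, X=2, W=2, Z=2, U=0, V=0) weight 1/352
  … 23 more
Group by X:
  weight(X=1) = 37/440
  weight(X=2) = 63/440
Total weight = 37/440 + 63/440 = 5/22
P(X=1 | obs) = 37/440 / 5/22 = 37/100
P(X=2 | obs) = 63/440 / 5/22 = 63/100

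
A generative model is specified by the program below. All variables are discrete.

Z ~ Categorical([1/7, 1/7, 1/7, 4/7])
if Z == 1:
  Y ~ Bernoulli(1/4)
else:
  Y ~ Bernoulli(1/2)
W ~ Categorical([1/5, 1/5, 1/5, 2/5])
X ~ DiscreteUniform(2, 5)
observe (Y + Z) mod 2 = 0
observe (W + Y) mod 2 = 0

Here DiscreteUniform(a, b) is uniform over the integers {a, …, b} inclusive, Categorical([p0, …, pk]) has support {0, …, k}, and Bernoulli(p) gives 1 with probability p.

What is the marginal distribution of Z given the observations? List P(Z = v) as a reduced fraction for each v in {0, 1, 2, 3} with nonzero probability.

Enumerate traces; 32 have nonzero weight after conditioning:
  (Z=0, Y=0, W=0, X=2) weight 1/280
  (Z=0, Y=0, W=0, X=3) weight 1/280
  (Z=0, Y=0, W=0, X=4) weight 1/280
  (Z=0, Y=0, W=0, X=5) weight 1/280
  (Z=0, Y=0, W=2, X=2) weight 1/280
  (Z=0, Y=0, W=2, X=3) weight 1/280
  (Z=0, Y=0, W=2, X=4) weight 1/280
  (Z=0, Y=0, W=2, X=5) weight 1/280
  (Z=1, Y=1, W=1, X=2) weight 1/560
  (Z=2, Y=0, W=0, X=2) weight 1/280
  … 22 more
Group by Z:
  weight(Z=0) = 1/35
  weight(Z=1) = 3/140
  weight(Z=2) = 1/35
  weight(Z=3) = 6/35
Total weight = 1/35 + 3/140 + 1/35 + 6/35 = 1/4
P(Z=0 | obs) = 1/35 / 1/4 = 4/35
P(Z=1 | obs) = 3/140 / 1/4 = 3/35
P(Z=2 | obs) = 1/35 / 1/4 = 4/35
P(Z=3 | obs) = 6/35 / 1/4 = 24/35

P(Z=0) = 4/35, P(Z=1) = 3/35, P(Z=2) = 4/35, P(Z=3) = 24/35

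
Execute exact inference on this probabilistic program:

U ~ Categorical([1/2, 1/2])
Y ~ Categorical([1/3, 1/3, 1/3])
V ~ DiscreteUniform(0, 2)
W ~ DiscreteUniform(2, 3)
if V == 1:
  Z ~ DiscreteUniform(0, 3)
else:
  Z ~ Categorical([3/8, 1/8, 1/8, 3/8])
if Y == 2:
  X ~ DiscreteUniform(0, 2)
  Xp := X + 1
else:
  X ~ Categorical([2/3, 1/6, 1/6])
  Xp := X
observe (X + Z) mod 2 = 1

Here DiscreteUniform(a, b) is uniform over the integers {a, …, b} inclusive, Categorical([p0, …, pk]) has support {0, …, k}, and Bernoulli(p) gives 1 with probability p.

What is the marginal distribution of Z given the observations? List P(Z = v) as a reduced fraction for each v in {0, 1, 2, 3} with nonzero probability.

P(Z=0) = 4/27, P(Z=1) = 7/27, P(Z=2) = 2/27, P(Z=3) = 14/27

Enumerate traces; 216 have nonzero weight after conditioning:
  (U=0, Y=0, V=0, W=2, Z=0, X=1) weight 1/576
  (U=0, Y=0, V=0, W=2, Z=1, X=0) weight 1/432
  (U=0, Y=0, V=0, W=2, Z=1, X=2) weight 1/1728
  (U=0, Y=0, V=0, W=2, Z=2, X=1) weight 1/1728
  (U=0, Y=0, V=0, W=2, Z=3, X=0) weight 1/144
  (U=0, Y=0, V=0, W=2, Z=3, X=2) weight 1/576
  (U=0, Y=0, V=0, W=3, Z=0, X=1) weight 1/576
  (U=0, Y=0, V=0, W=3, Z=1, X=0) weight 1/432
  … 208 more
Group by Z:
  weight(Z=0) = 2/27
  weight(Z=1) = 7/54
  weight(Z=2) = 1/27
  weight(Z=3) = 7/27
Total weight = 2/27 + 7/54 + 1/27 + 7/27 = 1/2
P(Z=0 | obs) = 2/27 / 1/2 = 4/27
P(Z=1 | obs) = 7/54 / 1/2 = 7/27
P(Z=2 | obs) = 1/27 / 1/2 = 2/27
P(Z=3 | obs) = 7/27 / 1/2 = 14/27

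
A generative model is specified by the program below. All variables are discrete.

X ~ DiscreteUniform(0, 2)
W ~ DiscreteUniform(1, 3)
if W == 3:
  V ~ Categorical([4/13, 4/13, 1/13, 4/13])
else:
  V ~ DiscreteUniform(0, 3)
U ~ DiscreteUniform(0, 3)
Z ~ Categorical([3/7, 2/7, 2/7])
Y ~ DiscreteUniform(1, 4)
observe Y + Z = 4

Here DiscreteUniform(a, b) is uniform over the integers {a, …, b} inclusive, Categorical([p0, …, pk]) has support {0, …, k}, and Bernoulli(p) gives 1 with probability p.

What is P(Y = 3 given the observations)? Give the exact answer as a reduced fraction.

Enumerate traces; 432 have nonzero weight after conditioning:
  (X=0, W=1, V=0, U=0, Z=0, Y=4) weight 1/1344
  (X=0, W=1, V=0, U=0, Z=1, Y=3) weight 1/2016
  (X=0, W=1, V=0, U=0, Z=2, Y=2) weight 1/2016
  (X=0, W=1, V=0, U=1, Z=0, Y=4) weight 1/1344
  (X=0, W=1, V=0, U=1, Z=1, Y=3) weight 1/2016
  (X=0, W=1, V=0, U=1, Z=2, Y=2) weight 1/2016
  (X=0, W=1, V=0, U=2, Z=0, Y=4) weight 1/1344
  (X=0, W=1, V=0, U=2, Z=1, Y=3) weight 1/2016
  … 424 more
Group by Y:
  weight(Y=2) = 1/14
  weight(Y=3) = 1/14
  weight(Y=4) = 3/28
Total weight = 1/14 + 1/14 + 3/28 = 1/4
P(Y=2 | obs) = 1/14 / 1/4 = 2/7
P(Y=3 | obs) = 1/14 / 1/4 = 2/7
P(Y=4 | obs) = 3/28 / 1/4 = 3/7

P(Y = 3 | obs) = 2/7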